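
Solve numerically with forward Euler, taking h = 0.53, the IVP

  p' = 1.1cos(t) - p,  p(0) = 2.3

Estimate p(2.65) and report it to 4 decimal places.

Euler: p_{n+1} = p_n + h·f(t_n, p_n).
t=0.000000, p=2.300000: f=-1.200000 → p ← 2.300000 + 0.53·(-1.200000) = 1.664000
t=0.530000, p=1.664000: f=-0.714912 → p ← 1.664000 + 0.53·(-0.714912) = 1.285097
t=1.060000, p=1.285097: f=-0.747337 → p ← 1.285097 + 0.53·(-0.747337) = 0.889008
t=1.590000, p=0.889008: f=-0.910131 → p ← 0.889008 + 0.53·(-0.910131) = 0.406639
t=2.120000, p=0.406639: f=-0.980848 → p ← 0.406639 + 0.53·(-0.980848) = -0.113211
p(2.65) ≈ -0.1132

-0.1132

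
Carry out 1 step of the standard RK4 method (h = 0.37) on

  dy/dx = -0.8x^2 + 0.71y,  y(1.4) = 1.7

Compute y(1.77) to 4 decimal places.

RK4: k1 = f(x_n, y_n); k2 = f(x_n + h/2, y_n + (h/2)·k1); k3 = f(x_n + h/2, y_n + (h/2)·k2); k4 = f(x_n + h, y_n + h·k3); y_{n+1} = y_n + (h/6)·(k1 + 2k2 + 2k3 + k4).
x=1.400000, y=1.700000:
  k1 = f(1.400000, 1.700000) = -0.361000
  k2 = f(1.585000, 1.633215) = -0.850197
  k3 = f(1.585000, 1.542713) = -0.914453
  k4 = f(1.770000, 1.361652) = -1.539547
  y ← 1.700000 + (0.37/6)·(k1 + 2k2 + 2k3 + k4) = 1.365159
y(1.77) ≈ 1.3652

1.3652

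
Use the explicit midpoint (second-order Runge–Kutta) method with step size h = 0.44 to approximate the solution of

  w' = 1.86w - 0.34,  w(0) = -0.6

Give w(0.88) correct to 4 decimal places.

Midpoint: k1 = f(x_n, w_n); k2 = f(x_n + h/2, w_n + (h/2)·k1); w_{n+1} = w_n + h·k2.
x=0.000000, w=-0.600000:
  k1 = f(0.000000, -0.600000) = -1.456000
  k2 = f(0.220000, -0.920320) = -2.051795
  w ← -0.600000 + 0.44·(-2.051795) = -1.502790
x=0.440000, w=-1.502790:
  k1 = f(0.440000, -1.502790) = -3.135189
  k2 = f(0.660000, -2.192532) = -4.418109
  w ← -1.502790 + 0.44·(-4.418109) = -3.446758
w(0.88) ≈ -3.4468

-3.4468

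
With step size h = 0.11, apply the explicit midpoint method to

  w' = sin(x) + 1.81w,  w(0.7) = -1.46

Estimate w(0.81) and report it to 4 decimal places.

Midpoint: k1 = f(x_n, w_n); k2 = f(x_n + h/2, w_n + (h/2)·k1); w_{n+1} = w_n + h·k2.
x=0.700000, w=-1.460000:
  k1 = f(0.700000, -1.460000) = -1.998382
  k2 = f(0.755000, -1.569911) = -2.156250
  w ← -1.460000 + 0.11·(-2.156250) = -1.697188
w(0.81) ≈ -1.6972

-1.6972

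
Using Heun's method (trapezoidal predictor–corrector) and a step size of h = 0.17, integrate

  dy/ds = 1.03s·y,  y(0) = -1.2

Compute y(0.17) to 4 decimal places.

Heun: k1 = f(s_n, y_n); k2 = f(s_n + h, y_n + h·k1); y_{n+1} = y_n + (h/2)·(k1 + k2).
s=0.000000, y=-1.200000:
  k1 = f(0.000000, -1.200000) = 0.000000
  k2 = f(0.170000, -1.200000) = -0.210120
  y ← -1.200000 + (0.17/2)·(0.000000 + (-0.210120)) = -1.217860
y(0.17) ≈ -1.2179

-1.2179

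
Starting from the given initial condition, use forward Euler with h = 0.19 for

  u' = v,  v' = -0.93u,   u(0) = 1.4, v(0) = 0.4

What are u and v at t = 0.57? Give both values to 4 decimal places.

1.4844, -0.3741

Euler on (u,v): u_{n+1} = u_n + h·u', v_{n+1} = v_n + h·v'.
0.000000: (1.400000, 0.400000); f=(0.400000, -1.302000) → (1.476000, 0.152620)
0.190000: (1.476000, 0.152620); f=(0.152620, -1.372680) → (1.504998, -0.108189)
0.380000: (1.504998, -0.108189); f=(-0.108189, -1.399648) → (1.484442, -0.374122)
(u(0.57), v(0.57)) ≈ (1.4844, -0.3741)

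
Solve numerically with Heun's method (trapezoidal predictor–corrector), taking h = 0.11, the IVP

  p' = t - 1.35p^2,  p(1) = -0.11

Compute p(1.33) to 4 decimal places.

0.2659

Heun: k1 = f(t_n, p_n); k2 = f(t_n + h, p_n + h·k1); p_{n+1} = p_n + (h/2)·(k1 + k2).
t=1.000000, p=-0.110000:
  k1 = f(1.000000, -0.110000) = 0.983665
  k2 = f(1.110000, -0.001797) = 1.109996
  p ← -0.110000 + (0.11/2)·(0.983665 + 1.109996) = 0.005151
t=1.110000, p=0.005151:
  k1 = f(1.110000, 0.005151) = 1.109964
  k2 = f(1.220000, 0.127247) = 1.198141
  p ← 0.005151 + (0.11/2)·(1.109964 + 1.198141) = 0.132097
t=1.220000, p=0.132097:
  k1 = f(1.220000, 0.132097) = 1.196443
  k2 = f(1.330000, 0.263706) = 1.236120
  p ← 0.132097 + (0.11/2)·(1.196443 + 1.236120) = 0.265888
p(1.33) ≈ 0.2659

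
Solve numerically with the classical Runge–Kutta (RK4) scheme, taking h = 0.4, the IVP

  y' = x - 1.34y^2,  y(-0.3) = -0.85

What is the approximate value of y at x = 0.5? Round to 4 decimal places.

-8.8881

RK4: k1 = f(x_n, y_n); k2 = f(x_n + h/2, y_n + (h/2)·k1); k3 = f(x_n + h/2, y_n + (h/2)·k2); k4 = f(x_n + h, y_n + h·k3); y_{n+1} = y_n + (h/6)·(k1 + 2k2 + 2k3 + k4).
x=-0.300000, y=-0.850000:
  k1 = f(-0.300000, -0.850000) = -1.268150
  k2 = f(-0.100000, -1.103630) = -1.732119
  k3 = f(-0.100000, -1.196424) = -2.018116
  k4 = f(0.100000, -1.657246) = -3.580264
  y ← -0.850000 + (0.4/6)·(k1 + 2k2 + 2k3 + k4) = -1.673259
x=0.100000, y=-1.673259:
  k1 = f(0.100000, -1.673259) = -3.651726
  k2 = f(0.300000, -2.403604) = -7.441599
  k3 = f(0.300000, -3.161579) = -13.094077
  k4 = f(0.500000, -6.910890) = -63.498932
  y ← -1.673259 + (0.4/6)·(k1 + 2k2 + 2k3 + k4) = -8.888060
y(0.5) ≈ -8.8881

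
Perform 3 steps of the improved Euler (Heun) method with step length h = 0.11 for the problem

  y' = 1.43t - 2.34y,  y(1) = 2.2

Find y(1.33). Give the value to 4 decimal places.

Heun: k1 = f(t_n, y_n); k2 = f(t_n + h, y_n + h·k1); y_{n+1} = y_n + (h/2)·(k1 + k2).
t=1.000000, y=2.200000:
  k1 = f(1.000000, 2.200000) = -3.718000
  k2 = f(1.110000, 1.791020) = -2.603687
  y ← 2.200000 + (0.11/2)·(-3.718000 + (-2.603687)) = 1.852307
t=1.110000, y=1.852307:
  k1 = f(1.110000, 1.852307) = -2.747099
  k2 = f(1.220000, 1.550126) = -1.882696
  y ← 1.852307 + (0.11/2)·(-2.747099 + (-1.882696)) = 1.597669
t=1.220000, y=1.597669:
  k1 = f(1.220000, 1.597669) = -1.993944
  k2 = f(1.330000, 1.378335) = -1.323403
  y ← 1.597669 + (0.11/2)·(-1.993944 + (-1.323403)) = 1.415214
y(1.33) ≈ 1.4152

1.4152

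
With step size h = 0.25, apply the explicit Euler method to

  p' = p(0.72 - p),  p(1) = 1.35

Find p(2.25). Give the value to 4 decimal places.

Euler: p_{n+1} = p_n + h·f(s_n, p_n).
s=1.000000, p=1.350000: f=-0.850500 → p ← 1.350000 + 0.25·(-0.850500) = 1.137375
s=1.250000, p=1.137375: f=-0.474712 → p ← 1.137375 + 0.25·(-0.474712) = 1.018697
s=1.500000, p=1.018697: f=-0.304282 → p ← 1.018697 + 0.25·(-0.304282) = 0.942627
s=1.750000, p=0.942627: f=-0.209854 → p ← 0.942627 + 0.25·(-0.209854) = 0.890163
s=2.000000, p=0.890163: f=-0.151473 → p ← 0.890163 + 0.25·(-0.151473) = 0.852295
p(2.25) ≈ 0.8523

0.8523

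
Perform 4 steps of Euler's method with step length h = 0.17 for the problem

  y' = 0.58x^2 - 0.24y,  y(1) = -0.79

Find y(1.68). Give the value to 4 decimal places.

-0.0629

Euler: y_{n+1} = y_n + h·f(x_n, y_n).
x=1.000000, y=-0.790000: f=0.769600 → y ← -0.790000 + 0.17·0.769600 = -0.659168
x=1.170000, y=-0.659168: f=0.952162 → y ← -0.659168 + 0.17·0.952162 = -0.497300
x=1.340000, y=-0.497300: f=1.160800 → y ← -0.497300 + 0.17·1.160800 = -0.299964
x=1.510000, y=-0.299964: f=1.394449 → y ← -0.299964 + 0.17·1.394449 = -0.062908
y(1.68) ≈ -0.0629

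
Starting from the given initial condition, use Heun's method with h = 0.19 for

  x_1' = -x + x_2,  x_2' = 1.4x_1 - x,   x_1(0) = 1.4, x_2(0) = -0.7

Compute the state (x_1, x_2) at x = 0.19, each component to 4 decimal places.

1.2843, -0.3633

Heun on (x_1,x_2): k1 = f(x_n, state_n); k2 = f(x_n + h, state_n + h·k1); state_{n+1} = state_n + (h/2)·(k1 + k2).
0.000000: (1.400000, -0.700000)
  k1 = (-0.700000, 1.960000)
  predictor → (1.267000, -0.327600)
  k2 = (-0.517600, 1.583800)
  → (1.284328, -0.363339)
(x_1(0.19), x_2(0.19)) ≈ (1.2843, -0.3633)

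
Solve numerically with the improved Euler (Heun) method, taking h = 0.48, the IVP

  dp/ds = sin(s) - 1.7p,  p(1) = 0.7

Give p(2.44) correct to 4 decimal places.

Heun: k1 = f(s_n, p_n); k2 = f(s_n + h, p_n + h·k1); p_{n+1} = p_n + (h/2)·(k1 + k2).
s=1.000000, p=0.700000:
  k1 = f(1.000000, 0.700000) = -0.348529
  k2 = f(1.480000, 0.532706) = 0.090281
  p ← 0.700000 + (0.48/2)·(-0.348529 + 0.090281) = 0.638020
s=1.480000, p=0.638020:
  k1 = f(1.480000, 0.638020) = -0.088754
  k2 = f(1.960000, 0.595419) = -0.087000
  p ← 0.638020 + (0.48/2)·(-0.088754 + (-0.087000)) = 0.595839
s=1.960000, p=0.595839:
  k1 = f(1.960000, 0.595839) = -0.087716
  k2 = f(2.440000, 0.553736) = -0.295916
  p ← 0.595839 + (0.48/2)·(-0.087716 + (-0.295916)) = 0.503768
p(2.44) ≈ 0.5038

0.5038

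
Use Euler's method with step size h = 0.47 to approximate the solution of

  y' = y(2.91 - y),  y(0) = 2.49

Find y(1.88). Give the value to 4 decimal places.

Euler: y_{n+1} = y_n + h·f(t_n, y_n).
t=0.000000, y=2.490000: f=1.045800 → y ← 2.490000 + 0.47·1.045800 = 2.981526
t=0.470000, y=2.981526: f=-0.213257 → y ← 2.981526 + 0.47·(-0.213257) = 2.881295
t=0.940000, y=2.881295: f=0.082706 → y ← 2.881295 + 0.47·0.082706 = 2.920167
t=1.410000, y=2.920167: f=-0.029691 → y ← 2.920167 + 0.47·(-0.029691) = 2.906213
y(1.88) ≈ 2.9062

2.9062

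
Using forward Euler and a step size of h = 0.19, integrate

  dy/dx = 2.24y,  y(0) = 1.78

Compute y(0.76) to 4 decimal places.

Euler: y_{n+1} = y_n + h·f(x_n, y_n).
x=0.000000, y=1.780000: f=3.987200 → y ← 1.780000 + 0.19·3.987200 = 2.537568
x=0.190000, y=2.537568: f=5.684152 → y ← 2.537568 + 0.19·5.684152 = 3.617557
x=0.380000, y=3.617557: f=8.103328 → y ← 3.617557 + 0.19·8.103328 = 5.157189
x=0.570000, y=5.157189: f=11.552104 → y ← 5.157189 + 0.19·11.552104 = 7.352089
y(0.76) ≈ 7.3521

7.3521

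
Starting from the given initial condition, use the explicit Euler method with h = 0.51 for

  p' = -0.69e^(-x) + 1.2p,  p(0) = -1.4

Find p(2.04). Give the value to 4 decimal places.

Euler: p_{n+1} = p_n + h·f(x_n, p_n).
x=0.000000, p=-1.400000: f=-2.370000 → p ← -1.400000 + 0.51·(-2.370000) = -2.608700
x=0.510000, p=-2.608700: f=-3.544782 → p ← -2.608700 + 0.51·(-3.544782) = -4.416539
x=1.020000, p=-4.416539: f=-5.548657 → p ← -4.416539 + 0.51·(-5.548657) = -7.246354
x=1.530000, p=-7.246354: f=-8.845034 → p ← -7.246354 + 0.51·(-8.845034) = -11.757321
p(2.04) ≈ -11.7573

-11.7573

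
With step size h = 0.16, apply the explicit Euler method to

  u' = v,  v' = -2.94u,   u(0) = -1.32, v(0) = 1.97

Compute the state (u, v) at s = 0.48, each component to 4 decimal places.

Euler on (u,v): u_{n+1} = u_n + h·u', v_{n+1} = v_n + h·v'.
0.000000: (-1.320000, 1.970000); f=(1.970000, 3.880800) → (-1.004800, 2.590928)
0.160000: (-1.004800, 2.590928); f=(2.590928, 2.954112) → (-0.590252, 3.063586)
0.320000: (-0.590252, 3.063586); f=(3.063586, 1.735339) → (-0.100078, 3.341240)
(u(0.48), v(0.48)) ≈ (-0.1001, 3.3412)

-0.1001, 3.3412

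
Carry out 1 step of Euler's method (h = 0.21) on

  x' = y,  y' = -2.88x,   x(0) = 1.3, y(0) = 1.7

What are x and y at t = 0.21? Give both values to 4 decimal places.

1.6570, 0.9138

Euler on (x,y): x_{n+1} = x_n + h·x', y_{n+1} = y_n + h·y'.
0.000000: (1.300000, 1.700000); f=(1.700000, -3.744000) → (1.657000, 0.913760)
(x(0.21), y(0.21)) ≈ (1.6570, 0.9138)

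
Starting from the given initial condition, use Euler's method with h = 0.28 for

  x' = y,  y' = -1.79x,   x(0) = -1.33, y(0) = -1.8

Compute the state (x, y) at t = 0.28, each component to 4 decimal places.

-1.8340, -1.1334

Euler on (x,y): x_{n+1} = x_n + h·x', y_{n+1} = y_n + h·y'.
0.000000: (-1.330000, -1.800000); f=(-1.800000, 2.380700) → (-1.834000, -1.133404)
(x(0.28), y(0.28)) ≈ (-1.8340, -1.1334)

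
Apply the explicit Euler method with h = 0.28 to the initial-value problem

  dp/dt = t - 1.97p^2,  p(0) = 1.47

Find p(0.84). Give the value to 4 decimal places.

0.4163

Euler: p_{n+1} = p_n + h·f(t_n, p_n).
t=0.000000, p=1.470000: f=-4.256973 → p ← 1.470000 + 0.28·(-4.256973) = 0.278048
t=0.280000, p=0.278048: f=0.127698 → p ← 0.278048 + 0.28·0.127698 = 0.313803
t=0.560000, p=0.313803: f=0.366009 → p ← 0.313803 + 0.28·0.366009 = 0.416286
p(0.84) ≈ 0.4163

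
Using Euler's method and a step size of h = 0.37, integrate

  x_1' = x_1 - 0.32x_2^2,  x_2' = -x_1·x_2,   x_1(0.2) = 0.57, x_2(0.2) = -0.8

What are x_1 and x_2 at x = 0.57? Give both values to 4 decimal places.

Euler on (x_1,x_2): x_1_{n+1} = x_1_n + h·x_1', x_2_{n+1} = x_2_n + h·x_2'.
0.200000: (0.570000, -0.800000); f=(0.365200, 0.456000) → (0.705124, -0.631280)
(x_1(0.57), x_2(0.57)) ≈ (0.7051, -0.6313)

0.7051, -0.6313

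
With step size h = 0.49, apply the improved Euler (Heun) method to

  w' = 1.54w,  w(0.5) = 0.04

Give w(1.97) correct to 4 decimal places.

Heun: k1 = f(t_n, w_n); k2 = f(t_n + h, w_n + h·k1); w_{n+1} = w_n + (h/2)·(k1 + k2).
t=0.500000, w=0.040000:
  k1 = f(0.500000, 0.040000) = 0.061600
  k2 = f(0.990000, 0.070184) = 0.108083
  w ← 0.040000 + (0.49/2)·(0.061600 + 0.108083) = 0.081572
t=0.990000, w=0.081572:
  k1 = f(0.990000, 0.081572) = 0.125622
  k2 = f(1.480000, 0.143127) = 0.220416
  w ← 0.081572 + (0.49/2)·(0.125622 + 0.220416) = 0.166352
t=1.480000, w=0.166352:
  k1 = f(1.480000, 0.166352) = 0.256181
  k2 = f(1.970000, 0.291880) = 0.449496
  w ← 0.166352 + (0.49/2)·(0.256181 + 0.449496) = 0.339242
w(1.97) ≈ 0.3392

0.3392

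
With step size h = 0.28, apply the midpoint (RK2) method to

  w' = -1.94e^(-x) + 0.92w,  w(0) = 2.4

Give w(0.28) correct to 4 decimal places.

Midpoint: k1 = f(x_n, w_n); k2 = f(x_n + h/2, w_n + (h/2)·k1); w_{n+1} = w_n + h·k2.
x=0.000000, w=2.400000:
  k1 = f(0.000000, 2.400000) = 0.268000
  k2 = f(0.140000, 2.437520) = 0.555963
  w ← 2.400000 + 0.28·0.555963 = 2.555670
w(0.28) ≈ 2.5557

2.5557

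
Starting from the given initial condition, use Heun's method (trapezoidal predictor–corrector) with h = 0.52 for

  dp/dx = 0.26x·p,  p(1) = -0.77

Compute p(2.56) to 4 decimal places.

Heun: k1 = f(x_n, p_n); k2 = f(x_n + h, p_n + h·k1); p_{n+1} = p_n + (h/2)·(k1 + k2).
x=1.000000, p=-0.770000:
  k1 = f(1.000000, -0.770000) = -0.200200
  k2 = f(1.520000, -0.874104) = -0.345446
  p ← -0.770000 + (0.52/2)·(-0.200200 + (-0.345446)) = -0.911868
x=1.520000, p=-0.911868:
  k1 = f(1.520000, -0.911868) = -0.360370
  k2 = f(2.040000, -1.099260) = -0.583048
  p ← -0.911868 + (0.52/2)·(-0.360370 + (-0.583048)) = -1.157157
x=2.040000, p=-1.157157:
  k1 = f(2.040000, -1.157157) = -0.613756
  k2 = f(2.560000, -1.476310) = -0.982632
  p ← -1.157157 + (0.52/2)·(-0.613756 + (-0.982632)) = -1.572217
p(2.56) ≈ -1.5722

-1.5722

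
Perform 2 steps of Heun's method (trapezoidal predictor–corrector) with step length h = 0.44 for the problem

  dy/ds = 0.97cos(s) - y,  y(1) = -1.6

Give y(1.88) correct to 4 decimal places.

-0.6789

Heun: k1 = f(s_n, y_n); k2 = f(s_n + h, y_n + h·k1); y_{n+1} = y_n + (h/2)·(k1 + k2).
s=1.000000, y=-1.600000:
  k1 = f(1.000000, -1.600000) = 2.124093
  k2 = f(1.440000, -0.665399) = 0.791910
  y ← -1.600000 + (0.44/2)·(2.124093 + 0.791910) = -0.958479
s=1.440000, y=-0.958479:
  k1 = f(1.440000, -0.958479) = 1.084990
  k2 = f(1.880000, -0.481084) = 0.185912
  y ← -0.958479 + (0.44/2)·(1.084990 + 0.185912) = -0.678881
y(1.88) ≈ -0.6789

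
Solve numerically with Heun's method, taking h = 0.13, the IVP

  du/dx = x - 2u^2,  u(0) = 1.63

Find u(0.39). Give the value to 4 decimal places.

Heun: k1 = f(x_n, u_n); k2 = f(x_n + h, u_n + h·k1); u_{n+1} = u_n + (h/2)·(k1 + k2).
x=0.000000, u=1.630000:
  k1 = f(0.000000, 1.630000) = -5.313800
  k2 = f(0.130000, 0.939206) = -1.634216
  u ← 1.630000 + (0.13/2)·(-5.313800 + (-1.634216)) = 1.178379
x=0.130000, u=1.178379:
  k1 = f(0.130000, 1.178379) = -2.647154
  k2 = f(0.260000, 0.834249) = -1.131943
  u ← 1.178379 + (0.13/2)·(-2.647154 + (-1.131943)) = 0.932738
x=0.260000, u=0.932738:
  k1 = f(0.260000, 0.932738) = -1.479999
  k2 = f(0.390000, 0.740338) = -0.706200
  u ← 0.932738 + (0.13/2)·(-1.479999 + (-0.706200)) = 0.790635
u(0.39) ≈ 0.7906

0.7906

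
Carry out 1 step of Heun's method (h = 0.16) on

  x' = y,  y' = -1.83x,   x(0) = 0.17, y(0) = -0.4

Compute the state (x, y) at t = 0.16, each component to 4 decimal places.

Heun on (x,y): k1 = f(t_n, state_n); k2 = f(t_n + h, state_n + h·k1); state_{n+1} = state_n + (h/2)·(k1 + k2).
0.000000: (0.170000, -0.400000)
  k1 = (-0.400000, -0.311100)
  predictor → (0.106000, -0.449776)
  k2 = (-0.449776, -0.193980)
  → (0.102018, -0.440406)
(x(0.16), y(0.16)) ≈ (0.1020, -0.4404)

0.1020, -0.4404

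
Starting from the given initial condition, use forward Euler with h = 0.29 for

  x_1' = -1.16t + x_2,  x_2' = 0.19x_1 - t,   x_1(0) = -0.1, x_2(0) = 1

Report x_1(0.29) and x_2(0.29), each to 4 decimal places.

0.1900, 0.9945

Euler on (x_1,x_2): x_1_{n+1} = x_1_n + h·x_1', x_2_{n+1} = x_2_n + h·x_2'.
0.000000: (-0.100000, 1.000000); f=(1.000000, -0.019000) → (0.190000, 0.994490)
(x_1(0.29), x_2(0.29)) ≈ (0.1900, 0.9945)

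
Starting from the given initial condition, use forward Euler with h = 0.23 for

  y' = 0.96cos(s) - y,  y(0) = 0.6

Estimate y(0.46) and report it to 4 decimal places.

Euler: y_{n+1} = y_n + h·f(s_n, y_n).
s=0.000000, y=0.600000: f=0.360000 → y ← 0.600000 + 0.23·0.360000 = 0.682800
s=0.230000, y=0.682800: f=0.251920 → y ← 0.682800 + 0.23·0.251920 = 0.740742
y(0.46) ≈ 0.7407

0.7407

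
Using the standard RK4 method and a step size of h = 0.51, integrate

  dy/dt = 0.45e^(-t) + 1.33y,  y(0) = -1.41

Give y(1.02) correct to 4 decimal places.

RK4: k1 = f(t_n, y_n); k2 = f(t_n + h/2, y_n + (h/2)·k1); k3 = f(t_n + h/2, y_n + (h/2)·k2); k4 = f(t_n + h, y_n + h·k3); y_{n+1} = y_n + (h/6)·(k1 + 2k2 + 2k3 + k4).
t=0.000000, y=-1.410000:
  k1 = f(0.000000, -1.410000) = -1.425300
  k2 = f(0.255000, -1.773451) = -2.009978
  k3 = f(0.255000, -1.922544) = -2.208272
  k4 = f(0.510000, -2.536219) = -3.102948
  y ← -1.410000 + (0.51/6)·(k1 + 2k2 + 2k3 + k4) = -2.512004
t=0.510000, y=-2.512004:
  k1 = f(0.510000, -2.512004) = -3.070742
  k2 = f(0.765000, -3.295043) = -4.173006
  k3 = f(0.765000, -3.576120) = -4.546840
  k4 = f(1.020000, -4.830892) = -6.262818
  y ← -2.512004 + (0.51/6)·(k1 + 2k2 + 2k3 + k4) = -4.787730
y(1.02) ≈ -4.7877

-4.7877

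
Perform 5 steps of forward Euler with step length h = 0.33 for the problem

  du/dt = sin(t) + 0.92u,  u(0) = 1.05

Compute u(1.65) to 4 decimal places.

Euler: u_{n+1} = u_n + h·f(t_n, u_n).
t=0.000000, u=1.050000: f=0.966000 → u ← 1.050000 + 0.33·0.966000 = 1.368780
t=0.330000, u=1.368780: f=1.583321 → u ← 1.368780 + 0.33·1.583321 = 1.891276
t=0.660000, u=1.891276: f=2.353091 → u ← 1.891276 + 0.33·2.353091 = 2.667796
t=0.990000, u=2.667796: f=3.290398 → u ← 2.667796 + 0.33·3.290398 = 3.753627
t=1.320000, u=3.753627: f=4.422052 → u ← 3.753627 + 0.33·4.422052 = 5.212904
u(1.65) ≈ 5.2129

5.2129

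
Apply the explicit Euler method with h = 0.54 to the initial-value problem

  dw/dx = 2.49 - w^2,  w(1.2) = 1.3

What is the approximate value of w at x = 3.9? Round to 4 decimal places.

1.6169

Euler: w_{n+1} = w_n + h·f(x_n, w_n).
x=1.200000, w=1.300000: f=0.800000 → w ← 1.300000 + 0.54·0.800000 = 1.732000
x=1.740000, w=1.732000: f=-0.509824 → w ← 1.732000 + 0.54·(-0.509824) = 1.456695
x=2.280000, w=1.456695: f=0.368040 → w ← 1.456695 + 0.54·0.368040 = 1.655436
x=2.820000, w=1.655436: f=-0.250470 → w ← 1.655436 + 0.54·(-0.250470) = 1.520183
x=3.360000, w=1.520183: f=0.179044 → w ← 1.520183 + 0.54·0.179044 = 1.616867
w(3.9) ≈ 1.6169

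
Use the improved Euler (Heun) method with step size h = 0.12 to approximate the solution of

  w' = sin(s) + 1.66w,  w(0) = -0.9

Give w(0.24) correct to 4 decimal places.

-1.3058

Heun: k1 = f(s_n, w_n); k2 = f(s_n + h, w_n + h·k1); w_{n+1} = w_n + (h/2)·(k1 + k2).
s=0.000000, w=-0.900000:
  k1 = f(0.000000, -0.900000) = -1.494000
  k2 = f(0.120000, -1.079280) = -1.671893
  w ← -0.900000 + (0.12/2)·(-1.494000 + (-1.671893)) = -1.089954
s=0.120000, w=-1.089954:
  k1 = f(0.120000, -1.089954) = -1.689611
  k2 = f(0.240000, -1.292707) = -1.908191
  w ← -1.089954 + (0.12/2)·(-1.689611 + (-1.908191)) = -1.305822
w(0.24) ≈ -1.3058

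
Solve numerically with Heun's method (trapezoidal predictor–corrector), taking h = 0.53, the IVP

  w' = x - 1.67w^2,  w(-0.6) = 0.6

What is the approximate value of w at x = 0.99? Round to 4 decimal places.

Heun: k1 = f(x_n, w_n); k2 = f(x_n + h, w_n + h·k1); w_{n+1} = w_n + (h/2)·(k1 + k2).
x=-0.600000, w=0.600000:
  k1 = f(-0.600000, 0.600000) = -1.201200
  k2 = f(-0.070000, -0.036636) = -0.072241
  w ← 0.600000 + (0.53/2)·(-1.201200 + (-0.072241)) = 0.262538
x=-0.070000, w=0.262538:
  k1 = f(-0.070000, 0.262538) = -0.185107
  k2 = f(0.460000, 0.164431) = 0.414847
  w ← 0.262538 + (0.53/2)·(-0.185107 + 0.414847) = 0.323419
x=0.460000, w=0.323419:
  k1 = f(0.460000, 0.323419) = 0.285318
  k2 = f(0.990000, 0.474638) = 0.613781
  w ← 0.323419 + (0.53/2)·(0.285318 + 0.613781) = 0.561680
w(0.99) ≈ 0.5617

0.5617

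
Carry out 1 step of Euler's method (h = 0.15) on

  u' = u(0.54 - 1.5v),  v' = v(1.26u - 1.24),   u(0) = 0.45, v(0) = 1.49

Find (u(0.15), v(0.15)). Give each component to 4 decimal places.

0.3356, 1.3396

Euler on (u,v): u_{n+1} = u_n + h·u', v_{n+1} = v_n + h·v'.
0.000000: (0.450000, 1.490000); f=(-0.762750, -1.002770) → (0.335588, 1.339584)
(u(0.15), v(0.15)) ≈ (0.3356, 1.3396)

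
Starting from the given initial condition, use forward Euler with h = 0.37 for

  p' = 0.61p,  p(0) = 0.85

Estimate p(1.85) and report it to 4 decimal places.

Euler: p_{n+1} = p_n + h·f(x_n, p_n).
x=0.000000, p=0.850000: f=0.518500 → p ← 0.850000 + 0.37·0.518500 = 1.041845
x=0.370000, p=1.041845: f=0.635525 → p ← 1.041845 + 0.37·0.635525 = 1.276989
x=0.740000, p=1.276989: f=0.778964 → p ← 1.276989 + 0.37·0.778964 = 1.565206
x=1.110000, p=1.565206: f=0.954776 → p ← 1.565206 + 0.37·0.954776 = 1.918473
x=1.480000, p=1.918473: f=1.170268 → p ← 1.918473 + 0.37·1.170268 = 2.351472
p(1.85) ≈ 2.3515

2.3515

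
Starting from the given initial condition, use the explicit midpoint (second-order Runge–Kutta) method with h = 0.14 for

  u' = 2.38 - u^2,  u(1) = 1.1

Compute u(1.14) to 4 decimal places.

1.2376

Midpoint: k1 = f(t_n, u_n); k2 = f(t_n + h/2, u_n + (h/2)·k1); u_{n+1} = u_n + h·k2.
t=1.000000, u=1.100000:
  k1 = f(1.000000, 1.100000) = 1.170000
  k2 = f(1.070000, 1.181900) = 0.983112
  u ← 1.100000 + 0.14·0.983112 = 1.237636
u(1.14) ≈ 1.2376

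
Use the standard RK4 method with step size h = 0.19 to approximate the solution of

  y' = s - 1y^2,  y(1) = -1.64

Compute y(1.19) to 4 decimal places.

RK4: k1 = f(s_n, y_n); k2 = f(s_n + h/2, y_n + (h/2)·k1); k3 = f(s_n + h/2, y_n + (h/2)·k2); k4 = f(s_n + h, y_n + h·k3); y_{n+1} = y_n + (h/6)·(k1 + 2k2 + 2k3 + k4).
s=1.000000, y=-1.640000:
  k1 = f(1.000000, -1.640000) = -1.689600
  k2 = f(1.095000, -1.800512) = -2.146843
  k3 = f(1.095000, -1.843950) = -2.305152
  k4 = f(1.190000, -2.077979) = -3.127996
  y ← -1.640000 + (0.19/6)·(k1 + 2k2 + 2k3 + k4) = -2.074517
y(1.19) ≈ -2.0745

-2.0745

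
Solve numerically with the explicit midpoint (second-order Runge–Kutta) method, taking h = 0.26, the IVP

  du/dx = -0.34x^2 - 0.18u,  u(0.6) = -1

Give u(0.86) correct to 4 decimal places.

Midpoint: k1 = f(x_n, u_n); k2 = f(x_n + h/2, u_n + (h/2)·k1); u_{n+1} = u_n + h·k2.
x=0.600000, u=-1.000000:
  k1 = f(0.600000, -1.000000) = 0.057600
  k2 = f(0.730000, -0.992512) = -0.002534
  u ← -1.000000 + 0.26·(-0.002534) = -1.000659
u(0.86) ≈ -1.0007

-1.0007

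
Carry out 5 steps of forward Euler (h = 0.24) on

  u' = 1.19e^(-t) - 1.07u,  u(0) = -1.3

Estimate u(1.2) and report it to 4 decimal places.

Euler: u_{n+1} = u_n + h·f(t_n, u_n).
t=0.000000, u=-1.300000: f=2.581000 → u ← -1.300000 + 0.24·2.581000 = -0.680560
t=0.240000, u=-0.680560: f=1.664286 → u ← -0.680560 + 0.24·1.664286 = -0.281131
t=0.480000, u=-0.281131: f=1.037163 → u ← -0.281131 + 0.24·1.037163 = -0.032212
t=0.720000, u=-0.032212: f=0.613702 → u ← -0.032212 + 0.24·0.613702 = 0.115076
t=0.960000, u=0.115076: f=0.332511 → u ← 0.115076 + 0.24·0.332511 = 0.194879
u(1.2) ≈ 0.1949

0.1949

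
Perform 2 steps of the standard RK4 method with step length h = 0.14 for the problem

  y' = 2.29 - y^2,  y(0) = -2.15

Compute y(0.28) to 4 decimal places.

-3.5759

RK4: k1 = f(x_n, y_n); k2 = f(x_n + h/2, y_n + (h/2)·k1); k3 = f(x_n + h/2, y_n + (h/2)·k2); k4 = f(x_n + h, y_n + h·k3); y_{n+1} = y_n + (h/6)·(k1 + 2k2 + 2k3 + k4).
x=0.000000, y=-2.150000:
  k1 = f(0.000000, -2.150000) = -2.332500
  k2 = f(0.070000, -2.313275) = -3.061241
  k3 = f(0.070000, -2.364287) = -3.299852
  k4 = f(0.140000, -2.611979) = -4.532436
  y ← -2.150000 + (0.14/6)·(k1 + 2k2 + 2k3 + k4) = -2.607033
x=0.140000, y=-2.607033:
  k1 = f(0.140000, -2.607033) = -4.506620
  k2 = f(0.210000, -2.922496) = -6.250985
  k3 = f(0.210000, -3.044602) = -6.979600
  k4 = f(0.280000, -3.584177) = -10.556324
  y ← -2.607033 + (0.14/6)·(k1 + 2k2 + 2k3 + k4) = -3.575929
y(0.28) ≈ -3.5759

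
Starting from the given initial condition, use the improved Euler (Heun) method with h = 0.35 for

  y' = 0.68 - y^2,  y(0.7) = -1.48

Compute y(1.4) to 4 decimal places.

Heun: k1 = f(x_n, y_n); k2 = f(x_n + h, y_n + h·k1); y_{n+1} = y_n + (h/2)·(k1 + k2).
x=0.700000, y=-1.480000:
  k1 = f(0.700000, -1.480000) = -1.510400
  k2 = f(1.050000, -2.008640) = -3.354635
  y ← -1.480000 + (0.35/2)·(-1.510400 + (-3.354635)) = -2.331381
x=1.050000, y=-2.331381:
  k1 = f(1.050000, -2.331381) = -4.755338
  k2 = f(1.400000, -3.995749) = -15.286012
  y ← -2.331381 + (0.35/2)·(-4.755338 + (-15.286012)) = -5.838617
y(1.4) ≈ -5.8386

-5.8386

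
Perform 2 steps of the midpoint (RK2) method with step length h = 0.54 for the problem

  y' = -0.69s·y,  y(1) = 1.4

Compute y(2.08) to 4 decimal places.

Midpoint: k1 = f(s_n, y_n); k2 = f(s_n + h/2, y_n + (h/2)·k1); y_{n+1} = y_n + h·k2.
s=1.000000, y=1.400000:
  k1 = f(1.000000, 1.400000) = -0.966000
  k2 = f(1.270000, 1.139180) = -0.998263
  y ← 1.400000 + 0.54·(-0.998263) = 0.860938
s=1.540000, y=0.860938:
  k1 = f(1.540000, 0.860938) = -0.914832
  k2 = f(1.810000, 0.613933) = -0.766741
  y ← 0.860938 + 0.54·(-0.766741) = 0.446898
y(2.08) ≈ 0.4469

0.4469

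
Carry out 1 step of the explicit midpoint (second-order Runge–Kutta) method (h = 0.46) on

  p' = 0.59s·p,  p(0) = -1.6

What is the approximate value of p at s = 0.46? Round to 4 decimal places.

Midpoint: k1 = f(s_n, p_n); k2 = f(s_n + h/2, p_n + (h/2)·k1); p_{n+1} = p_n + h·k2.
s=0.000000, p=-1.600000:
  k1 = f(0.000000, -1.600000) = 0.000000
  k2 = f(0.230000, -1.600000) = -0.217120
  p ← -1.600000 + 0.46·(-0.217120) = -1.699875
p(0.46) ≈ -1.6999

-1.6999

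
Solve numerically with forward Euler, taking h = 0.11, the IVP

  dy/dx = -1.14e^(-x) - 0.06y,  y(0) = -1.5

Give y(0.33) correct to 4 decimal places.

-1.8065

Euler: y_{n+1} = y_n + h·f(x_n, y_n).
x=0.000000, y=-1.500000: f=-1.050000 → y ← -1.500000 + 0.11·(-1.050000) = -1.615500
x=0.110000, y=-1.615500: f=-0.924321 → y ← -1.615500 + 0.11·(-0.924321) = -1.717175
x=0.220000, y=-1.717175: f=-0.811841 → y ← -1.717175 + 0.11·(-0.811841) = -1.806478
y(0.33) ≈ -1.8065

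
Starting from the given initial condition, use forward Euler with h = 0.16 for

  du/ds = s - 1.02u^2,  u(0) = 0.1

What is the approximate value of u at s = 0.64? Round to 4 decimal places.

Euler: u_{n+1} = u_n + h·f(s_n, u_n).
s=0.000000, u=0.100000: f=-0.010200 → u ← 0.100000 + 0.16·(-0.010200) = 0.098368
s=0.160000, u=0.098368: f=0.150130 → u ← 0.098368 + 0.16·0.150130 = 0.122389
s=0.320000, u=0.122389: f=0.304721 → u ← 0.122389 + 0.16·0.304721 = 0.171144
s=0.480000, u=0.171144: f=0.450124 → u ← 0.171144 + 0.16·0.450124 = 0.243164
u(0.64) ≈ 0.2432

0.2432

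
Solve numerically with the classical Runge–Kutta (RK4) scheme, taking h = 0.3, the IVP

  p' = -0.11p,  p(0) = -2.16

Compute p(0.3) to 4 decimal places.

RK4: k1 = f(x_n, p_n); k2 = f(x_n + h/2, p_n + (h/2)·k1); k3 = f(x_n + h/2, p_n + (h/2)·k2); k4 = f(x_n + h, p_n + h·k3); p_{n+1} = p_n + (h/6)·(k1 + 2k2 + 2k3 + k4).
x=0.000000, p=-2.160000:
  k1 = f(0.000000, -2.160000) = 0.237600
  k2 = f(0.150000, -2.124360) = 0.233680
  k3 = f(0.150000, -2.124948) = 0.233744
  k4 = f(0.300000, -2.089877) = 0.229886
  p ← -2.160000 + (0.3/6)·(k1 + 2k2 + 2k3 + k4) = -2.089883
p(0.3) ≈ -2.0899

-2.0899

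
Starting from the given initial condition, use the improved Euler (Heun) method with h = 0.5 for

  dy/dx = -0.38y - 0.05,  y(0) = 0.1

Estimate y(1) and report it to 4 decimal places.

0.0272

Heun: k1 = f(x_n, y_n); k2 = f(x_n + h, y_n + h·k1); y_{n+1} = y_n + (h/2)·(k1 + k2).
x=0.000000, y=0.100000:
  k1 = f(0.000000, 0.100000) = -0.088000
  k2 = f(0.500000, 0.056000) = -0.071280
  y ← 0.100000 + (0.5/2)·(-0.088000 + (-0.071280)) = 0.060180
x=0.500000, y=0.060180:
  k1 = f(0.500000, 0.060180) = -0.072868
  k2 = f(1.000000, 0.023746) = -0.059023
  y ← 0.060180 + (0.5/2)·(-0.072868 + (-0.059023)) = 0.027207
y(1) ≈ 0.0272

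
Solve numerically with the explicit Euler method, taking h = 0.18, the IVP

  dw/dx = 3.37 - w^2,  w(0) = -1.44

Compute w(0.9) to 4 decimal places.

Euler: w_{n+1} = w_n + h·f(x_n, w_n).
x=0.000000, w=-1.440000: f=1.296400 → w ← -1.440000 + 0.18·1.296400 = -1.206648
x=0.180000, w=-1.206648: f=1.914001 → w ← -1.206648 + 0.18·1.914001 = -0.862128
x=0.360000, w=-0.862128: f=2.626735 → w ← -0.862128 + 0.18·2.626735 = -0.389316
x=0.540000, w=-0.389316: f=3.218433 → w ← -0.389316 + 0.18·3.218433 = 0.190003
x=0.720000, w=0.190003: f=3.333899 → w ← 0.190003 + 0.18·3.333899 = 0.790104
w(0.9) ≈ 0.7901

0.7901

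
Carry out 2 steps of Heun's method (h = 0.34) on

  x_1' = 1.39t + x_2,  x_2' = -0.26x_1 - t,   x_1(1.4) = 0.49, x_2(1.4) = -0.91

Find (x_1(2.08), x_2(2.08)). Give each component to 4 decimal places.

1.1129, -2.2396

Heun on (x_1,x_2): k1 = f(t_n, state_n); k2 = f(t_n + h, state_n + h·k1); state_{n+1} = state_n + (h/2)·(k1 + k2).
1.400000: (0.490000, -0.910000)
  k1 = (1.036000, -1.527400)
  predictor → (0.842240, -1.429316)
  k2 = (0.989284, -1.958982)
  → (0.834298, -1.502685)
1.740000: (0.834298, -1.502685)
  k1 = (0.915915, -1.956918)
  predictor → (1.145709, -2.168037)
  k2 = (0.723163, -2.377884)
  → (1.112942, -2.239601)
(x_1(2.08), x_2(2.08)) ≈ (1.1129, -2.2396)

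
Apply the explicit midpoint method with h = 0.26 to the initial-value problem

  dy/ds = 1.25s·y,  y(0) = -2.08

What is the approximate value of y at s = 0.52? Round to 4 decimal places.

-2.4543

Midpoint: k1 = f(s_n, y_n); k2 = f(s_n + h/2, y_n + (h/2)·k1); y_{n+1} = y_n + h·k2.
s=0.000000, y=-2.080000:
  k1 = f(0.000000, -2.080000) = 0.000000
  k2 = f(0.130000, -2.080000) = -0.338000
  y ← -2.080000 + 0.26·(-0.338000) = -2.167880
s=0.260000, y=-2.167880:
  k1 = f(0.260000, -2.167880) = -0.704561
  k2 = f(0.390000, -2.259473) = -1.101493
  y ← -2.167880 + 0.26·(-1.101493) = -2.454268
y(0.52) ≈ -2.4543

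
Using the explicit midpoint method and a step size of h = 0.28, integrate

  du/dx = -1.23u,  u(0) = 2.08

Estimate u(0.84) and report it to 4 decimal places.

Midpoint: k1 = f(x_n, u_n); k2 = f(x_n + h/2, u_n + (h/2)·k1); u_{n+1} = u_n + h·k2.
x=0.000000, u=2.080000:
  k1 = f(0.000000, 2.080000) = -2.558400
  k2 = f(0.140000, 1.721824) = -2.117844
  u ← 2.080000 + 0.28·(-2.117844) = 1.487004
x=0.280000, u=1.487004:
  k1 = f(0.280000, 1.487004) = -1.829015
  k2 = f(0.420000, 1.230942) = -1.514058
  u ← 1.487004 + 0.28·(-1.514058) = 1.063067
x=0.560000, u=1.063067:
  k1 = f(0.560000, 1.063067) = -1.307573
  k2 = f(0.700000, 0.880007) = -1.082409
  u ← 1.063067 + 0.28·(-1.082409) = 0.759993
u(0.84) ≈ 0.7600

0.7600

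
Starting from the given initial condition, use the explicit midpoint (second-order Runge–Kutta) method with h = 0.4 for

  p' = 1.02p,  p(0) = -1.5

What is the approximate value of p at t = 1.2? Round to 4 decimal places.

Midpoint: k1 = f(t_n, p_n); k2 = f(t_n + h/2, p_n + (h/2)·k1); p_{n+1} = p_n + h·k2.
t=0.000000, p=-1.500000:
  k1 = f(0.000000, -1.500000) = -1.530000
  k2 = f(0.200000, -1.806000) = -1.842120
  p ← -1.500000 + 0.4·(-1.842120) = -2.236848
t=0.400000, p=-2.236848:
  k1 = f(0.400000, -2.236848) = -2.281585
  k2 = f(0.600000, -2.693165) = -2.747028
  p ← -2.236848 + 0.4·(-2.747028) = -3.335659
t=0.800000, p=-3.335659:
  k1 = f(0.800000, -3.335659) = -3.402373
  k2 = f(1.000000, -4.016134) = -4.096456
  p ← -3.335659 + 0.4·(-4.096456) = -4.974242
p(1.2) ≈ -4.9742

-4.9742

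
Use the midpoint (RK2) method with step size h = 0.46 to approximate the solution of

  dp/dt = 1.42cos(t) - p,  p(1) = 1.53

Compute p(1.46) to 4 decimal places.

1.1252

Midpoint: k1 = f(t_n, p_n); k2 = f(t_n + h/2, p_n + (h/2)·k1); p_{n+1} = p_n + h·k2.
t=1.000000, p=1.530000:
  k1 = f(1.000000, 1.530000) = -0.762771
  k2 = f(1.230000, 1.354563) = -0.879945
  p ← 1.530000 + 0.46·(-0.879945) = 1.125225
p(1.46) ≈ 1.1252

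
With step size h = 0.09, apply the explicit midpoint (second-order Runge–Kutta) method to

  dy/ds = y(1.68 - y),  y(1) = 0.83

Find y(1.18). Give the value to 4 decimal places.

0.9563

Midpoint: k1 = f(s_n, y_n); k2 = f(s_n + h/2, y_n + (h/2)·k1); y_{n+1} = y_n + h·k2.
s=1.000000, y=0.830000:
  k1 = f(1.000000, 0.830000) = 0.705500
  k2 = f(1.045000, 0.861747) = 0.705127
  y ← 0.830000 + 0.09·0.705127 = 0.893461
s=1.090000, y=0.893461:
  k1 = f(1.090000, 0.893461) = 0.702742
  k2 = f(1.135000, 0.925085) = 0.698361
  y ← 0.893461 + 0.09·0.698361 = 0.956314
y(1.18) ≈ 0.9563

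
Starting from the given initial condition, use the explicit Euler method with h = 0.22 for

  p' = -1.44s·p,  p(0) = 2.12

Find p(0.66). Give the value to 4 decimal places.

1.6973

Euler: p_{n+1} = p_n + h·f(s_n, p_n).
s=0.000000, p=2.120000: f=0.000000 → p ← 2.120000 + 0.22·0.000000 = 2.120000
s=0.220000, p=2.120000: f=-0.671616 → p ← 2.120000 + 0.22·(-0.671616) = 1.972244
s=0.440000, p=1.972244: f=-1.249614 → p ← 1.972244 + 0.22·(-1.249614) = 1.697329
p(0.66) ≈ 1.6973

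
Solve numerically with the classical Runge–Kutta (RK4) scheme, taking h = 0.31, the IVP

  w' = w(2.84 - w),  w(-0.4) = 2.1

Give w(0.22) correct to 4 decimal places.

2.6766

RK4: k1 = f(x_n, w_n); k2 = f(x_n + h/2, w_n + (h/2)·k1); k3 = f(x_n + h/2, w_n + (h/2)·k2); k4 = f(x_n + h, w_n + h·k3); w_{n+1} = w_n + (h/6)·(k1 + 2k2 + 2k3 + k4).
x=-0.400000, w=2.100000:
  k1 = f(-0.400000, 2.100000) = 1.554000
  k2 = f(-0.245000, 2.340870) = 1.168398
  k3 = f(-0.245000, 2.281102) = 1.274904
  k4 = f(-0.090000, 2.495220) = 0.860302
  w ← 2.100000 + (0.31/6)·(k1 + 2k2 + 2k3 + k4) = 2.477213
x=-0.090000, w=2.477213:
  k1 = f(-0.090000, 2.477213) = 0.898700
  k2 = f(0.065000, 2.616512) = 0.584759
  k3 = f(0.065000, 2.567851) = 0.698838
  k4 = f(0.220000, 2.693853) = 0.393698
  w ← 2.477213 + (0.31/6)·(k1 + 2k2 + 2k3 + k4) = 2.676626
w(0.22) ≈ 2.6766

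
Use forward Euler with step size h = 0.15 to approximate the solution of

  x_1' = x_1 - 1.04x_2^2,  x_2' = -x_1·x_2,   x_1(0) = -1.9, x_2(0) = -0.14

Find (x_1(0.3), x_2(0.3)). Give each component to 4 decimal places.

-2.5213, -0.2389

Euler on (x_1,x_2): x_1_{n+1} = x_1_n + h·x_1', x_2_{n+1} = x_2_n + h·x_2'.
0.000000: (-1.900000, -0.140000); f=(-1.920384, -0.266000) → (-2.188058, -0.179900)
0.150000: (-2.188058, -0.179900); f=(-2.221716, -0.393632) → (-2.521315, -0.238945)
(x_1(0.3), x_2(0.3)) ≈ (-2.5213, -0.2389)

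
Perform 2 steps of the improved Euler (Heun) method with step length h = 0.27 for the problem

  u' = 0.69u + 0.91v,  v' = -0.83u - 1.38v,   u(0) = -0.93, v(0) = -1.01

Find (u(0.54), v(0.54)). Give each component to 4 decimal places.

Heun on (u,v): k1 = f(x_n, state_n); k2 = f(x_n + h, state_n + h·k1); state_{n+1} = state_n + (h/2)·(k1 + k2).
0.000000: (-0.930000, -1.010000)
  k1 = (-1.560800, 2.165700)
  predictor → (-1.351416, -0.425261)
  k2 = (-1.319465, 1.708535)
  → (-1.318836, -0.486978)
0.270000: (-1.318836, -0.486978)
  k1 = (-1.353147, 1.766664)
  predictor → (-1.684185, -0.009979)
  k2 = (-1.171169, 1.411645)
  → (-1.659618, -0.057907)
(u(0.54), v(0.54)) ≈ (-1.6596, -0.0579)

-1.6596, -0.0579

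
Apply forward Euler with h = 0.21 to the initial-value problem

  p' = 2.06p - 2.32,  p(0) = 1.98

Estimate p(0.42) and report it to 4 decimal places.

Euler: p_{n+1} = p_n + h·f(x_n, p_n).
x=0.000000, p=1.980000: f=1.758800 → p ← 1.980000 + 0.21·1.758800 = 2.349348
x=0.210000, p=2.349348: f=2.519657 → p ← 2.349348 + 0.21·2.519657 = 2.878476
p(0.42) ≈ 2.8785

2.8785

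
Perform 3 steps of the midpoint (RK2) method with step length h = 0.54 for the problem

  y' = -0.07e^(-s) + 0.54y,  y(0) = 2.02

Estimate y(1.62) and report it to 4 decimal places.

4.6970

Midpoint: k1 = f(s_n, y_n); k2 = f(s_n + h/2, y_n + (h/2)·k1); y_{n+1} = y_n + h·k2.
s=0.000000, y=2.020000:
  k1 = f(0.000000, 2.020000) = 1.020800
  k2 = f(0.270000, 2.295616) = 1.186196
  y ← 2.020000 + 0.54·1.186196 = 2.660546
s=0.540000, y=2.660546:
  k1 = f(0.540000, 2.660546) = 1.395902
  k2 = f(0.810000, 3.037440) = 1.609077
  y ← 2.660546 + 0.54·1.609077 = 3.529448
s=1.080000, y=3.529448:
  k1 = f(1.080000, 3.529448) = 1.882130
  k2 = f(1.350000, 4.037623) = 2.162169
  y ← 3.529448 + 0.54·2.162169 = 4.697019
y(1.62) ≈ 4.6970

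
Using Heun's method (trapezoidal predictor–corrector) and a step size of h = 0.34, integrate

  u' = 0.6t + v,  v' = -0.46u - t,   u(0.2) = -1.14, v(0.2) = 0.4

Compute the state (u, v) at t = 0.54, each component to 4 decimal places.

-0.9098, 0.4387

Heun on (u,v): k1 = f(t_n, state_n); k2 = f(t_n + h, state_n + h·k1); state_{n+1} = state_n + (h/2)·(k1 + k2).
0.200000: (-1.140000, 0.400000)
  k1 = (0.520000, 0.324400)
  predictor → (-0.963200, 0.510296)
  k2 = (0.834296, -0.096928)
  → (-0.909770, 0.438670)
(u(0.54), v(0.54)) ≈ (-0.9098, 0.4387)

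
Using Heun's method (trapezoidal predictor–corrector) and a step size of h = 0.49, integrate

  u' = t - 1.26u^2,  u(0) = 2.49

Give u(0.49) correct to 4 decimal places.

Heun: k1 = f(t_n, u_n); k2 = f(t_n + h, u_n + h·k1); u_{n+1} = u_n + (h/2)·(k1 + k2).
t=0.000000, u=2.490000:
  k1 = f(0.000000, 2.490000) = -7.812126
  k2 = f(0.490000, -1.337942) = -1.765511
  u ← 2.490000 + (0.49/2)·(-7.812126 + (-1.765511)) = 0.143479
u(0.49) ≈ 0.1435

0.1435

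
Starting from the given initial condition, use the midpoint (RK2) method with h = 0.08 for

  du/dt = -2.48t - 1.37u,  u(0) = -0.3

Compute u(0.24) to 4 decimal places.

-0.2810

Midpoint: k1 = f(t_n, u_n); k2 = f(t_n + h/2, u_n + (h/2)·k1); u_{n+1} = u_n + h·k2.
t=0.000000, u=-0.300000:
  k1 = f(0.000000, -0.300000) = 0.411000
  k2 = f(0.040000, -0.283560) = 0.289277
  u ← -0.300000 + 0.08·0.289277 = -0.276858
t=0.080000, u=-0.276858:
  k1 = f(0.080000, -0.276858) = 0.180895
  k2 = f(0.120000, -0.269622) = 0.071782
  u ← -0.276858 + 0.08·0.071782 = -0.271115
t=0.160000, u=-0.271115:
  k1 = f(0.160000, -0.271115) = -0.025372
  k2 = f(0.200000, -0.272130) = -0.123182
  u ← -0.271115 + 0.08·(-0.123182) = -0.280970
u(0.24) ≈ -0.2810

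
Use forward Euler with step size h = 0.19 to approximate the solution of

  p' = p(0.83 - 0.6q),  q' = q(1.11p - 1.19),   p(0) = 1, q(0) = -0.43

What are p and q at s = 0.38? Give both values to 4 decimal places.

Euler on (p,q): p_{n+1} = p_n + h·p', q_{n+1} = q_n + h·q'.
0.000000: (1.000000, -0.430000); f=(1.088000, 0.034400) → (1.206720, -0.423464)
0.190000: (1.206720, -0.423464); f=(1.308179, -0.063291) → (1.455274, -0.435489)
(p(0.38), q(0.38)) ≈ (1.4553, -0.4355)

1.4553, -0.4355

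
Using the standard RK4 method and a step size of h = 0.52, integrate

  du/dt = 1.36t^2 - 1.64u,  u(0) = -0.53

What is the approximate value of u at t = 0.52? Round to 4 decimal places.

-0.1746

RK4: k1 = f(t_n, u_n); k2 = f(t_n + h/2, u_n + (h/2)·k1); k3 = f(t_n + h/2, u_n + (h/2)·k2); k4 = f(t_n + h, u_n + h·k3); u_{n+1} = u_n + (h/6)·(k1 + 2k2 + 2k3 + k4).
t=0.000000, u=-0.530000:
  k1 = f(0.000000, -0.530000) = 0.869200
  k2 = f(0.260000, -0.304008) = 0.590509
  k3 = f(0.260000, -0.376468) = 0.709343
  k4 = f(0.520000, -0.161142) = 0.632016
  u ← -0.530000 + (0.52/6)·(k1 + 2k2 + 2k3 + k4) = -0.174587
u(0.52) ≈ -0.1746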